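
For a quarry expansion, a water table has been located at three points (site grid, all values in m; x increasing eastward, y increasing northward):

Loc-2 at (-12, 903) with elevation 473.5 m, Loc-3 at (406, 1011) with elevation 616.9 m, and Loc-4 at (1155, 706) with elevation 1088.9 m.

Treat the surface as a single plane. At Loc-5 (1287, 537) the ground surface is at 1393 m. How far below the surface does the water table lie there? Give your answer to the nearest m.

Let the plane be z = a·x + b·y + c.
Loc-3−Loc-2: 418a + 108b = 143.4;  Loc-4−Loc-2: 1167a − 197b = 615.4.
Solving gives a = 0.45452, b = −0.43137.
Then c = 473.5 − a·-12 − b·903 = 868.48.
At (1287, 537): z_contact = 585.0 − 231.6 + 868.48 = 1221.8 m.
Depth below ground = 1393 − 1221.8 = 171 m.

171 m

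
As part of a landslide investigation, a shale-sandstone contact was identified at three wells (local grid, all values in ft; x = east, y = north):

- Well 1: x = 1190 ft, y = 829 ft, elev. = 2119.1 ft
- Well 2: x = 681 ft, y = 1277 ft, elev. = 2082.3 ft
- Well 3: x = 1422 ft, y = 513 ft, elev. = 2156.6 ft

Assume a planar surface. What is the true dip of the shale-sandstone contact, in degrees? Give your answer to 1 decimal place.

11.7°

Two edge vectors: Well 1→Well 2 = (-509, 448, -36.8), Well 1→Well 3 = (232, -316, 37.5).
Normal n = (Well 1→Well 2) × (Well 1→Well 3) = (5171.2, 10549.9, 56908).
So ∂z/∂x = −n_x/n_z = −0.09087 and ∂z/∂y = −n_y/n_z = −0.18539.
Gradient magnitude |∇z| = √(a² + b²) = √(0.00826 + 0.03437) = 0.20646.
True dip = arctan(0.20646) = 11.7°, dipping toward NNE (azimuth ≈ 026°).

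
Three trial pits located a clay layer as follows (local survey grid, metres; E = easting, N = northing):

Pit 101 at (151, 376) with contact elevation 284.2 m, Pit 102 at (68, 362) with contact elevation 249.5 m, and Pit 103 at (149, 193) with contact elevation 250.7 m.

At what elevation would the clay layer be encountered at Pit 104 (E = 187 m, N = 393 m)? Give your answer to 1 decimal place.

301.2 m

Two edge vectors: Pit 101→Pit 102 = (-83, -14, -34.7), Pit 101→Pit 103 = (-2, -183, -33.5).
Normal n = (Pit 101→Pit 102) × (Pit 101→Pit 103) = (-5881.1, -2711.1, 15161).
So ∂z/∂E = −n_x/n_z = 0.38791 and ∂z/∂N = −n_y/n_z = 0.17882.
Intercept c from Pit 101: 284.2 − 58.57 − 67.24 = 158.39.
At (187, 393): z = 72.5 + 70.3 + 158.39 = 301.2 m.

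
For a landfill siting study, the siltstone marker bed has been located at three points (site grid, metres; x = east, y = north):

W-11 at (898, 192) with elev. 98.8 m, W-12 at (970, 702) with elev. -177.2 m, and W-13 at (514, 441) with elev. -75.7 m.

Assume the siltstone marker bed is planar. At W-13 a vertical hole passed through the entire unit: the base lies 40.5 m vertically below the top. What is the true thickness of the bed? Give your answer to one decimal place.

Two edge vectors: W-11→W-12 = (72, 510, -276), W-11→W-13 = (-384, 249, -174.5).
Normal n = (W-11→W-12) × (W-11→W-13) = (-20271, 118548, 213768).
So ∂z/∂x = −n_x/n_z = 0.09483 and ∂z/∂y = −n_y/n_z = −0.55456.
|∇z| = √(a²+b²) = 0.56261, so dip δ = arctan(0.56261) = 29.36°.
True thickness = vertical thickness × cos δ = 40.5 × cos 29.36° = 35.3 m.

35.3 m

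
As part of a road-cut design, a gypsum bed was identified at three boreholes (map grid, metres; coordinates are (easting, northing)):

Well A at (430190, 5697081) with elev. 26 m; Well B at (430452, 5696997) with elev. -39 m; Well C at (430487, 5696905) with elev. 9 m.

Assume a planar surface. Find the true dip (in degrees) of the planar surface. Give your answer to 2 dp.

Two edge vectors: Well A→Well B = (262, -84, -65), Well A→Well C = (297, -176, -17).
Normal n = (Well A→Well B) × (Well A→Well C) = (-10012, -14851, -21164).
So ∂z/∂E = −n_x/n_z = −0.47307 and ∂z/∂N = −n_y/n_z = −0.70171.
Gradient magnitude |∇z| = √(a² + b²) = √(0.22379 + 0.49240) = 0.84628.
True dip = arctan(0.84628) = 40.24°, dipping toward NE (azimuth ≈ 034°).

40.24°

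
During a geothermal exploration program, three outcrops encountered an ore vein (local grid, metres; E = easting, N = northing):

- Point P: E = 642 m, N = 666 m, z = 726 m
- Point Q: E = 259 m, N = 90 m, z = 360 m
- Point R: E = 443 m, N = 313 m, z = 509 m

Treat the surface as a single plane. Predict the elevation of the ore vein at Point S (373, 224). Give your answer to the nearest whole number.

450 m

Two edge vectors: Point P→Point Q = (-383, -576, -366), Point P→Point R = (-199, -353, -217).
Normal n = (Point P→Point Q) × (Point P→Point R) = (-4206, -10277, 20575).
So ∂z/∂E = −n_x/n_z = 0.20442 and ∂z/∂N = −n_y/n_z = 0.49949.
Intercept c from Point P: 726 − 131.24 − 332.66 = 262.10.
At (373, 224): z = 76.2 + 111.9 + 262.10 = 450.2 m.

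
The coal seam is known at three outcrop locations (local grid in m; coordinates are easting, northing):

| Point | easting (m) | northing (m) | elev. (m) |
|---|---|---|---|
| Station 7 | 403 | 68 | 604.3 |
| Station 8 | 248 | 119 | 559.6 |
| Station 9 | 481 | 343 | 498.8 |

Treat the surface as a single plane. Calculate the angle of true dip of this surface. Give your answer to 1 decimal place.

24.3°

Let the plane be z = a·easting + b·northing + c.
Station 8−Station 7: −155a + 51b = −44.7;  Station 9−Station 7: 78a + 275b = −105.5.
Solving gives a = 0.14832, b = −0.42570.
Gradient magnitude |∇z| = √(a² + b²) = √(0.02200 + 0.18122) = 0.45080.
True dip = arctan(0.45080) = 24.3°, dipping toward NNW (azimuth ≈ 341°).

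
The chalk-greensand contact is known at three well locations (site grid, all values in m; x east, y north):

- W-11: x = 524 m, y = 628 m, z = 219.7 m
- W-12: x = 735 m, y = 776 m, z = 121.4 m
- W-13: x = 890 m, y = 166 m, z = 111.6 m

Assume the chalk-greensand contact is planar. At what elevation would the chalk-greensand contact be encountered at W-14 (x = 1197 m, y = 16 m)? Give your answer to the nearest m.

Two edge vectors: W-11→W-12 = (211, 148, -98.3), W-11→W-13 = (366, -462, -108.1).
Normal n = (W-11→W-12) × (W-11→W-13) = (-61413.4, -13168.7, -151650).
So ∂z/∂x = −n_x/n_z = −0.40497 and ∂z/∂y = −n_y/n_z = −0.08684.
Intercept c from W-11: 219.7 + 212.20 + 54.53 = 486.44.
At (1197, 16): z = −484.7 − 1.4 + 486.44 = 0.3 m.

0 m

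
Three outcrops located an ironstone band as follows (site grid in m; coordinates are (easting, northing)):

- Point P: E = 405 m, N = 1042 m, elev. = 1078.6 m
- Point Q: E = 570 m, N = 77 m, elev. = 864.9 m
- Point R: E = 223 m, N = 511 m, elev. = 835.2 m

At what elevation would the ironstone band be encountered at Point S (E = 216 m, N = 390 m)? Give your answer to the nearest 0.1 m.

795.6 m

Two edge vectors: Point P→Point Q = (165, -965, -213.7), Point P→Point R = (-182, -531, -243.4).
Normal n = (Point P→Point Q) × (Point P→Point R) = (121406.3, 79054.4, -263245).
So ∂z/∂E = −n_x/n_z = 0.461191 and ∂z/∂N = −n_y/n_z = 0.300307.
Intercept c from Point P: 1078.6 − 186.78 − 312.92 = 578.90.
At (216, 390): z = 99.6 + 117.1 + 578.90 = 795.6 m.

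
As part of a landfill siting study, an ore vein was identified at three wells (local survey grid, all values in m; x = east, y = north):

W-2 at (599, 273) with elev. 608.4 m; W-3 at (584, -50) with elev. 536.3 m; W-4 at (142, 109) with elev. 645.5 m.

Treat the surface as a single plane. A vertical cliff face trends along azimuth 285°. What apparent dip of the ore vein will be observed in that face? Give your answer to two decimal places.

Let the plane be z = a·x + b·y + c.
W-3−W-2: −15a − 323b = −72.1;  W-4−W-2: −457a − 164b = 37.1.
Solving gives a = −0.16402, b = 0.23084.
Unit vector along 285° is (sin 285°, cos 285°) = (-0.9659, 0.2588).
Slope in that direction = a·(-0.9659) + b·(0.2588) = 0.21818.
Apparent dip = arctan|0.21818| = 12.31° (true dip is 15.8°, so apparent ≤ true as expected).

12.31°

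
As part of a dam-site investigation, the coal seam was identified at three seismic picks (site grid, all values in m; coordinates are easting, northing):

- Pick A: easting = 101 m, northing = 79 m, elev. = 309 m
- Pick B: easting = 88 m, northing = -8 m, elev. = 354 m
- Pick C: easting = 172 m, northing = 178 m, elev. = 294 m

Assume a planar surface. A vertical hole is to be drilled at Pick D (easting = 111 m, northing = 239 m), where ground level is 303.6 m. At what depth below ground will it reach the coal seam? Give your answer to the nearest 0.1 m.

86.3 m

Let the plane be z = a·easting + b·northing + c.
Pick B−Pick A: −13a − 87b = 45;  Pick C−Pick A: 71a + 99b = −15.
Solving gives a = 0.64417, b = −0.61350.
Then c = 309 − a·101 − b·79 = 292.40.
At (111, 239): z_contact = 71.50 − 146.63 + 292.40 = 217.28 m.
Depth below ground = 303.6 − 217.28 = 86.3 m.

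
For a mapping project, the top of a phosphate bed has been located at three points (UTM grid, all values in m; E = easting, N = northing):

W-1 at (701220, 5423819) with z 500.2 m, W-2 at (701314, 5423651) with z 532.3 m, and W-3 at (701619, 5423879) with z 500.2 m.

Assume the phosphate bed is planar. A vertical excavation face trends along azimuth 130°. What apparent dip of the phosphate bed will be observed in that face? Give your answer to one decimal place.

7.6°

Let the plane be z = a·E + b·N + c.
W-2−W-1: 94a − 168b = 32.1;  W-3−W-1: 399a + 60b = 0.
Solving gives a = 0.02650, b = −0.17624.
Unit vector along 130° is (sin 130°, cos 130°) = (0.7660, -0.6428).
Slope in that direction = a·(0.7660) + b·(-0.6428) = 0.13359.
Apparent dip = arctan|0.13359| = 7.6° (true dip is 10.1°, so apparent ≤ true as expected).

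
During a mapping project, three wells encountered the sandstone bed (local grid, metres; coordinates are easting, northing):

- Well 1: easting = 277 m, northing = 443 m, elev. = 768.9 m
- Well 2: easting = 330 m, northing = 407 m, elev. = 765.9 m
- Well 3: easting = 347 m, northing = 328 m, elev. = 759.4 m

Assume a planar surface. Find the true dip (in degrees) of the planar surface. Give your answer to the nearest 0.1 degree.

Two edge vectors: Well 1→Well 2 = (53, -36, -3), Well 1→Well 3 = (70, -115, -9.5).
Normal n = (Well 1→Well 2) × (Well 1→Well 3) = (-3, 293.5, -3575).
So ∂z/∂easting = −n_x/n_z = −0.00084 and ∂z/∂northing = −n_y/n_z = 0.08210.
Gradient magnitude |∇z| = √(a² + b²) = √(0.00000 + 0.00674) = 0.08210.
True dip = arctan(0.08210) = 4.7°, dipping toward S (azimuth ≈ 179°).

4.7°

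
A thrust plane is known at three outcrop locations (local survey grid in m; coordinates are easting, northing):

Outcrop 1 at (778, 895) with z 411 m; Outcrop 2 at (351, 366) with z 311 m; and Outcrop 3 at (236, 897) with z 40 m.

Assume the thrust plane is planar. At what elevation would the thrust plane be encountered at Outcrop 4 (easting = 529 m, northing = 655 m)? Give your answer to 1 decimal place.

Let the plane be z = a·easting + b·northing + c.
Outcrop 2−Outcrop 1: −427a − 529b = −100;  Outcrop 3−Outcrop 1: −542a + 2b = −371.
Solving gives a = 0.68316, b = −0.36240.
Then c = 411 − a·778 − b·895 = 203.85.
At (529, 655): z = 361.4 − 237.4 + 203.85 = 327.9 m.

327.9 m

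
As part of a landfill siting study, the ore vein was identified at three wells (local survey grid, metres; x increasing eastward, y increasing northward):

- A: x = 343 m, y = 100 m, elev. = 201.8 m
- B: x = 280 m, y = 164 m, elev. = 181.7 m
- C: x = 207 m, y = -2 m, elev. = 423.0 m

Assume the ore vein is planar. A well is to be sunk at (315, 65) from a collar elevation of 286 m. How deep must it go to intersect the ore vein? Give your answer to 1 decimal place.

23.2 m

Let the plane be z = a·x + b·y + c.
B−A: −63a + 64b = −20.1;  C−A: −136a − 102b = 221.2.
Solving gives a = −0.80017, b = −1.10173.
Then c = 201.8 − a·343 − b·100 = 586.43.
At (315, 65): z_contact = −252.05 − 71.61 + 586.43 = 262.77 m.
Depth below ground = 286 − 262.77 = 23.2 m.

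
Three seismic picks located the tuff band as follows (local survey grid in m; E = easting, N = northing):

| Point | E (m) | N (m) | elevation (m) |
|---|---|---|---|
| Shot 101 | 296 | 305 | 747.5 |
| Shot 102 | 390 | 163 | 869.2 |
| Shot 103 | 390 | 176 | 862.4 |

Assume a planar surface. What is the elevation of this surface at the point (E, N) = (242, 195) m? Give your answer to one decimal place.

777.8 m

Let the plane be z = a·E + b·N + c.
Shot 102−Shot 101: 94a − 142b = 121.7;  Shot 103−Shot 101: 94a − 129b = 114.9.
Solving gives a = 0.50450, b = −0.52308.
Then c = 747.5 − a·296 − b·305 = 757.71.
At (242, 195): z = 122.1 − 102.0 + 757.71 = 777.8 m.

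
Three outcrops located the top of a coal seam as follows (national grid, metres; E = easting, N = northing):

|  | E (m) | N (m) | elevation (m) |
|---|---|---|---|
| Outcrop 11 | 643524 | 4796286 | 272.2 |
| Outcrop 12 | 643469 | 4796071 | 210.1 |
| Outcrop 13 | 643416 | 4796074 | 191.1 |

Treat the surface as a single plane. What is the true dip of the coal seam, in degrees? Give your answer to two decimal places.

22.66°

Two edge vectors: Outcrop 11→Outcrop 12 = (-55, -215, -62.1), Outcrop 11→Outcrop 13 = (-108, -212, -81.1).
Normal n = (Outcrop 11→Outcrop 12) × (Outcrop 11→Outcrop 13) = (4271.3, 2246.3, -11560).
So ∂z/∂E = −n_x/n_z = 0.36949 and ∂z/∂N = −n_y/n_z = 0.19432.
Gradient magnitude |∇z| = √(a² + b²) = √(0.13652 + 0.03776) = 0.41747.
True dip = arctan(0.41747) = 22.66°, dipping toward WSW (azimuth ≈ 242°).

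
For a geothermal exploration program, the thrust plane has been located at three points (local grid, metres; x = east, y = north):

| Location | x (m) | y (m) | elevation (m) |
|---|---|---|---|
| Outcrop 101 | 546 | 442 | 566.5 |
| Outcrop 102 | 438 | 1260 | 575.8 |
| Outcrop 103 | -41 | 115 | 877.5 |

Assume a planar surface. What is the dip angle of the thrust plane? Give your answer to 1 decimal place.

26.7°

Two edge vectors: Outcrop 101→Outcrop 102 = (-108, 818, 9.3), Outcrop 101→Outcrop 103 = (-587, -327, 311).
Normal n = (Outcrop 101→Outcrop 102) × (Outcrop 101→Outcrop 103) = (257439.1, 28128.9, 515482).
So ∂z/∂x = −n_x/n_z = −0.49941 and ∂z/∂y = −n_y/n_z = −0.05457.
Gradient magnitude |∇z| = √(a² + b²) = √(0.24941 + 0.00298) = 0.50239.
True dip = arctan(0.50239) = 26.7°, dipping toward E (azimuth ≈ 084°).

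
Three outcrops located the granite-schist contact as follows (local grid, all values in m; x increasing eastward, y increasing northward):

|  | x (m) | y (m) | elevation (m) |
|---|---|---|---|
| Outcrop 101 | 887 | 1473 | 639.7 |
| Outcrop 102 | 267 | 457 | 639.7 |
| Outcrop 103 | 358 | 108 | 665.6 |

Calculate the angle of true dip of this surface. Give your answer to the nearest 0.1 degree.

Two edge vectors: Outcrop 101→Outcrop 102 = (-620, -1016, 0), Outcrop 101→Outcrop 103 = (-529, -1365, 25.9).
Normal n = (Outcrop 101→Outcrop 102) × (Outcrop 101→Outcrop 103) = (-26314.4, 16058, 308836).
So ∂z/∂x = −n_x/n_z = 0.08521 and ∂z/∂y = −n_y/n_z = −0.05200.
Gradient magnitude |∇z| = √(a² + b²) = √(0.00726 + 0.00270) = 0.09982.
True dip = arctan(0.09982) = 5.7°, dipping toward WNW (azimuth ≈ 301°).

5.7°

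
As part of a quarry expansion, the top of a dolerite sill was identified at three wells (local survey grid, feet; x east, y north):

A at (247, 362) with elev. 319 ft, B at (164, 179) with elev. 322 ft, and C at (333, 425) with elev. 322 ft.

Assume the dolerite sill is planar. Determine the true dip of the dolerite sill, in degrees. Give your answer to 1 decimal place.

4.9°

Let the plane be z = a·x + b·y + c.
B−A: −83a − 183b = 3;  C−A: 86a + 63b = 3.
Solving gives a = 0.07023, b = −0.04824.
Gradient magnitude |∇z| = √(a² + b²) = √(0.00493 + 0.00233) = 0.08520.
True dip = arctan(0.08520) = 4.9°, dipping toward NW (azimuth ≈ 304°).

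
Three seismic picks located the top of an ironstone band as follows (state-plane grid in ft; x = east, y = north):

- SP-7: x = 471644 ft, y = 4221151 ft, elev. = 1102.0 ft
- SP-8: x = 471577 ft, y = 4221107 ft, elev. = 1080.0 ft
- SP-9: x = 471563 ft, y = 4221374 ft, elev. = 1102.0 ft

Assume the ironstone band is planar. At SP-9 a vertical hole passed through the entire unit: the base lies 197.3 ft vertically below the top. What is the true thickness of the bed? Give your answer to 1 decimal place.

Two edge vectors: SP-7→SP-8 = (-67, -44, -22), SP-7→SP-9 = (-81, 223, 0).
Normal n = (SP-7→SP-8) × (SP-7→SP-9) = (4906, 1782, -18505).
So ∂z/∂x = −n_x/n_z = 0.26512 and ∂z/∂y = −n_y/n_z = 0.09630.
|∇z| = √(a²+b²) = 0.28207, so dip δ = arctan(0.28207) = 15.75°.
True thickness = vertical thickness × cos δ = 197.3 × cos 15.75° = 189.9 ft.

189.9 ft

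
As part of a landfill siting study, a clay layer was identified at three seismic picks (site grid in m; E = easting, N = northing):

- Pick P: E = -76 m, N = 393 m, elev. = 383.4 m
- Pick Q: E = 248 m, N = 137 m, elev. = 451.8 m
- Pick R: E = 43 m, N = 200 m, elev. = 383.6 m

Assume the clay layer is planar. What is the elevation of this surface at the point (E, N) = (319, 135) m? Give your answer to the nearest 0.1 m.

Let the plane be z = a·E + b·N + c.
Pick Q−Pick P: 324a − 256b = 68.4;  Pick R−Pick P: 119a − 193b = 0.2.
Solving gives a = 0.41007, b = 0.25180.
Then c = 383.4 − a·-76 − b·393 = 315.61.
At (319, 135): z = 130.8 + 34.0 + 315.61 = 480.4 m.

480.4 m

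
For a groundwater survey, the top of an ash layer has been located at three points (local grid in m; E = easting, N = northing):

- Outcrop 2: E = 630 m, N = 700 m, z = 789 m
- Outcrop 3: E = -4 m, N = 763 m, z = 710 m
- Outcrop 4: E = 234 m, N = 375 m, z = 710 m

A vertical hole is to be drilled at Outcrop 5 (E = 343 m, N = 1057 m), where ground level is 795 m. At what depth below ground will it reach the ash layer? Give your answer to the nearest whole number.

15 m

Two edge vectors: Outcrop 2→Outcrop 3 = (-634, 63, -79), Outcrop 2→Outcrop 4 = (-396, -325, -79).
Normal n = (Outcrop 2→Outcrop 3) × (Outcrop 2→Outcrop 4) = (-30652, -18802, 230998).
So ∂z/∂E = −n_x/n_z = 0.13269 and ∂z/∂N = −n_y/n_z = 0.08139.
Intercept c from Outcrop 2: 789 − 83.60 − 56.98 = 648.43.
At (343, 1057): z_contact = 45.5 + 86.0 + 648.43 = 780.0 m.
Depth below ground = 795 − 780.0 = 15 m.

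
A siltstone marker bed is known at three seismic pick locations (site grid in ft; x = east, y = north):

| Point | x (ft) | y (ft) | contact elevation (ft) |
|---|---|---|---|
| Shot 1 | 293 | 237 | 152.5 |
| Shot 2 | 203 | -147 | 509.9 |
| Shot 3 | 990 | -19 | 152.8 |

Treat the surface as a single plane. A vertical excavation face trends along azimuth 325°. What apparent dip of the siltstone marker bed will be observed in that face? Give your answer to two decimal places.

27.55°

Let the plane be z = a·x + b·y + c.
Shot 2−Shot 1: −90a − 384b = 357.4;  Shot 3−Shot 1: 697a − 256b = 0.3.
Solving gives a = −0.31435, b = −0.85705.
Unit vector along 325° is (sin 325°, cos 325°) = (-0.5736, 0.8192).
Slope in that direction = a·(-0.5736) + b·(0.8192) = −0.52175.
Apparent dip = arctan|0.52175| = 27.55° (true dip is 42.4°, so apparent ≤ true as expected).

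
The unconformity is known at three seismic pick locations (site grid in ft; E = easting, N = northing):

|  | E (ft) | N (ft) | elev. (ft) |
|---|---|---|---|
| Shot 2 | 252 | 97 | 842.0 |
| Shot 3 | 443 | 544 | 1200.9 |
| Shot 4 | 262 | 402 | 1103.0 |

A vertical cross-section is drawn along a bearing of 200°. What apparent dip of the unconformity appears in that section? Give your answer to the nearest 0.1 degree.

Two edge vectors: Shot 2→Shot 3 = (191, 447, 358.9), Shot 2→Shot 4 = (10, 305, 261).
Normal n = (Shot 2→Shot 3) × (Shot 2→Shot 4) = (7202.5, -46262, 53785).
So ∂z/∂E = −n_x/n_z = −0.13391 and ∂z/∂N = −n_y/n_z = 0.86013.
Unit vector along 200° is (sin 200°, cos 200°) = (-0.3420, -0.9397).
Slope in that direction = a·(-0.3420) + b·(-0.9397) = −0.76246.
Apparent dip = arctan|0.76246| = 37.3° (true dip is 41.0°, so apparent ≤ true as expected).

37.3°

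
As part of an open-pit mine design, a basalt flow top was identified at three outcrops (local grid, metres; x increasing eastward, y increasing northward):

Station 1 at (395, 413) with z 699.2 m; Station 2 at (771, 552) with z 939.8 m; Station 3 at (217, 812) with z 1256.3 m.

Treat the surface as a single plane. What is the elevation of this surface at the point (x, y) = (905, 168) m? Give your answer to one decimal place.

399.7 m

Let the plane be z = a·x + b·y + c.
Station 2−Station 1: 376a + 139b = 240.6;  Station 3−Station 1: −178a + 399b = 557.1.
Solving gives a = 0.10621, b = 1.44362.
Then c = 699.2 − a·395 − b·413 = 61.03.
At (905, 168): z = 96.1 + 242.5 + 61.03 = 399.7 m.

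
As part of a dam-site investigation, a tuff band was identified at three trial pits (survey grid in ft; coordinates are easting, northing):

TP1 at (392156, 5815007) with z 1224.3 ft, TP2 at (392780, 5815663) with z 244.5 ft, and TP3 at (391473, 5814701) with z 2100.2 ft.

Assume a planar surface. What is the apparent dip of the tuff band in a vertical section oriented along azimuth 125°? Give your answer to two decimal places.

Two edge vectors: TP1→TP2 = (624, 656, -979.8), TP1→TP3 = (-683, -306, 875.9).
Normal n = (TP1→TP2) × (TP1→TP3) = (274771.6, 122641.8, 257104).
So ∂z/∂easting = −n_x/n_z = −1.06872 and ∂z/∂northing = −n_y/n_z = −0.47701.
Unit vector along 125° is (sin 125°, cos 125°) = (0.8192, -0.5736).
Slope in that direction = a·(0.8192) + b·(-0.5736) = −0.60184.
Apparent dip = arctan|0.60184| = 31.04° (true dip is 49.5°, so apparent ≤ true as expected).

31.04°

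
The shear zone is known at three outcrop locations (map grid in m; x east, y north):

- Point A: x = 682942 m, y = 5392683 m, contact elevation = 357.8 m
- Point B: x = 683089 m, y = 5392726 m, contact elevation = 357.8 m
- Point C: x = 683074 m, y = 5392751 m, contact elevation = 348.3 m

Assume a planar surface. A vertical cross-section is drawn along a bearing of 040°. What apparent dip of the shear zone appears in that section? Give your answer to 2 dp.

10.58°

Two edge vectors: Point A→Point B = (147, 43, 0), Point A→Point C = (132, 68, -9.5).
Normal n = (Point A→Point B) × (Point A→Point C) = (-408.5, 1396.5, 4320).
So ∂z/∂x = −n_x/n_z = 0.09456 and ∂z/∂y = −n_y/n_z = −0.32326.
Unit vector along 040° is (sin 40°, cos 40°) = (0.6428, 0.7660).
Slope in that direction = a·(0.6428) + b·(0.7660) = −0.18685.
Apparent dip = arctan|0.18685| = 10.58° (true dip is 18.6°, so apparent ≤ true as expected).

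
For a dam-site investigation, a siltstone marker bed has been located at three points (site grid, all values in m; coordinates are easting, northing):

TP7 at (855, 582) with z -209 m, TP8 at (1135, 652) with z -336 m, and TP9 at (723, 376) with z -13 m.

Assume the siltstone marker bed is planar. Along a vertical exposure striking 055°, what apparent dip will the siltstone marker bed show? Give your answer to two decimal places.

Let the plane be z = a·easting + b·northing + c.
TP8−TP7: 280a + 70b = −127;  TP9−TP7: −132a − 206b = 196.
Solving gives a = −0.25685, b = −0.78687.
Unit vector along 055° is (sin 55°, cos 55°) = (0.8192, 0.5736).
Slope in that direction = a·(0.8192) + b·(0.5736) = −0.66173.
Apparent dip = arctan|0.66173| = 33.49° (true dip is 39.6°, so apparent ≤ true as expected).

33.49°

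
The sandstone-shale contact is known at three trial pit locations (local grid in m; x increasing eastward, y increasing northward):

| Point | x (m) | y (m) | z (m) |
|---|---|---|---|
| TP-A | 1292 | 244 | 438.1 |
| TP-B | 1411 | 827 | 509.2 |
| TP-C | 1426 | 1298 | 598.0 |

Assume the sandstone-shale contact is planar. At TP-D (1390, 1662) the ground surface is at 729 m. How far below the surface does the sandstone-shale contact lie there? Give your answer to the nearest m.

44 m

Two edge vectors: TP-A→TP-B = (119, 583, 71.1), TP-A→TP-C = (134, 1054, 159.9).
Normal n = (TP-A→TP-B) × (TP-A→TP-C) = (18282.3, -9500.7, 47304).
So ∂z/∂x = −n_x/n_z = −0.38649 and ∂z/∂y = −n_y/n_z = 0.20084.
Intercept c from TP-A: 438.1 + 499.34 − 49.01 = 888.43.
At (1390, 1662): z_contact = −537.2 + 333.8 + 888.43 = 685.0 m.
Depth below ground = 729 − 685.0 = 44 m.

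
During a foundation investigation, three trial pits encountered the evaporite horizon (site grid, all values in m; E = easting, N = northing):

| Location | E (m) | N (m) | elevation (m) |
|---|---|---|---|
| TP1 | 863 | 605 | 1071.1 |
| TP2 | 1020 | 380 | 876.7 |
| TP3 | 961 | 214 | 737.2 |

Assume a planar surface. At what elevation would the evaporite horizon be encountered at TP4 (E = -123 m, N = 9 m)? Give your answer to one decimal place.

Let the plane be z = a·E + b·N + c.
TP2−TP1: 157a − 225b = −194.4;  TP3−TP1: 98a − 391b = −333.9.
Solving gives a = −0.022445, b = 0.848339.
Then c = 1071.1 − a·863 − b·605 = 577.22.
At (-123, 9): z = 2.8 + 7.6 + 577.22 = 587.6 m.

587.6 m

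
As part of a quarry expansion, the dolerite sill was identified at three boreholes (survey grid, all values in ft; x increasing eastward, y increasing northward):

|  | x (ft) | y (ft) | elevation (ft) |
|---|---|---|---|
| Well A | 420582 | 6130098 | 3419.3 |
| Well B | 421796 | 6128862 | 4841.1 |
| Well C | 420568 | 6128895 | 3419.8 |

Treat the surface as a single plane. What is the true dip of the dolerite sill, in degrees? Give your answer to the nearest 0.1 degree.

Two edge vectors: Well A→Well B = (1214, -1236, 1421.8), Well A→Well C = (-14, -1203, 0.5).
Normal n = (Well A→Well B) × (Well A→Well C) = (1709807.4, -20512.2, -1477746).
So ∂z/∂x = −n_x/n_z = 1.15704 and ∂z/∂y = −n_y/n_z = −0.01388.
Gradient magnitude |∇z| = √(a² + b²) = √(1.33874 + 0.00019) = 1.15712.
True dip = arctan(1.15712) = 49.2°, dipping toward W (azimuth ≈ 271°).

49.2°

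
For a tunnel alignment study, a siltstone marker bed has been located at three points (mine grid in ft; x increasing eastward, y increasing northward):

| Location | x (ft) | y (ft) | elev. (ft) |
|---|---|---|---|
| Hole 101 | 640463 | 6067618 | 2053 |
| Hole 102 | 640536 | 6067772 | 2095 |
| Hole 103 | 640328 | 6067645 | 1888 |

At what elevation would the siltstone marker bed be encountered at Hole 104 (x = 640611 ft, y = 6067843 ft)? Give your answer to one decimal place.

2162.6 ft

Two edge vectors: Hole 101→Hole 102 = (73, 154, 42), Hole 101→Hole 103 = (-135, 27, -165).
Normal n = (Hole 101→Hole 102) × (Hole 101→Hole 103) = (-26544, 6375, 22761).
So ∂z/∂x = −n_x/n_z = 1.166205351 and ∂z/∂y = −n_y/n_z = −0.280084355.
Intercept c from Hole 101: 2053 − 746911.38 + 1699444.87 = 954586.49.
At (640611, 6067843): z = 747084.0 − 1699507.9 + 954586.49 = 2162.6 ft.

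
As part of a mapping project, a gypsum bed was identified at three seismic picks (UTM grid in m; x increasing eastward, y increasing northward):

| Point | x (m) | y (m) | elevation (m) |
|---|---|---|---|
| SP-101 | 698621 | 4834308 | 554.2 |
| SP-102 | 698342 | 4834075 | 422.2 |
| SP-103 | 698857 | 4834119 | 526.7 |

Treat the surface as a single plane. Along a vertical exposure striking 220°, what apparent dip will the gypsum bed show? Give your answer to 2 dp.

Let the plane be z = a·x + b·y + c.
SP-102−SP-101: −279a − 233b = −132;  SP-103−SP-101: 236a − 189b = −27.5.
Solving gives a = 0.17212, b = 0.36042.
Unit vector along 220° is (sin 220°, cos 220°) = (-0.6428, -0.7660).
Slope in that direction = a·(-0.6428) + b·(-0.7660) = −0.38674.
Apparent dip = arctan|0.38674| = 21.14° (true dip is 21.8°, so apparent ≤ true as expected).

21.14°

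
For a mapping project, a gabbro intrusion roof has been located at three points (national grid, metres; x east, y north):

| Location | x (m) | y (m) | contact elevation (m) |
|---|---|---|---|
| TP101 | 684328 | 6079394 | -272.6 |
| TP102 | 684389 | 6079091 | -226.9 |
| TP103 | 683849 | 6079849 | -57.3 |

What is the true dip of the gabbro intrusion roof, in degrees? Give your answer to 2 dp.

Two edge vectors: TP101→TP102 = (61, -303, 45.7), TP101→TP103 = (-479, 455, 215.3).
Normal n = (TP101→TP102) × (TP101→TP103) = (-86029.4, -35023.6, -117382).
So ∂z/∂x = −n_x/n_z = −0.73290 and ∂z/∂y = −n_y/n_z = −0.29837.
Gradient magnitude |∇z| = √(a² + b²) = √(0.53714 + 0.08903) = 0.79131.
True dip = arctan(0.79131) = 38.35°, dipping toward ENE (azimuth ≈ 068°).

38.35°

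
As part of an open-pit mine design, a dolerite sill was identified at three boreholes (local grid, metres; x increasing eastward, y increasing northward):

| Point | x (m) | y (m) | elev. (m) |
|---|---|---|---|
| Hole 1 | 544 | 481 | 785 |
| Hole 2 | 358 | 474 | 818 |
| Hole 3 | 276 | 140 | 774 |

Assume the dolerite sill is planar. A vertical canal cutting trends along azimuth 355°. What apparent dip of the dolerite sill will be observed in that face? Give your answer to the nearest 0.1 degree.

10.9°

Two edge vectors: Hole 1→Hole 2 = (-186, -7, 33), Hole 1→Hole 3 = (-268, -341, -11).
Normal n = (Hole 1→Hole 2) × (Hole 1→Hole 3) = (11330, -10890, 61550).
So ∂z/∂x = −n_x/n_z = −0.18408 and ∂z/∂y = −n_y/n_z = 0.17693.
Unit vector along 355° is (sin 355°, cos 355°) = (-0.0872, 0.9962).
Slope in that direction = a·(-0.0872) + b·(0.9962) = 0.19230.
Apparent dip = arctan|0.19230| = 10.9° (true dip is 14.3°, so apparent ≤ true as expected).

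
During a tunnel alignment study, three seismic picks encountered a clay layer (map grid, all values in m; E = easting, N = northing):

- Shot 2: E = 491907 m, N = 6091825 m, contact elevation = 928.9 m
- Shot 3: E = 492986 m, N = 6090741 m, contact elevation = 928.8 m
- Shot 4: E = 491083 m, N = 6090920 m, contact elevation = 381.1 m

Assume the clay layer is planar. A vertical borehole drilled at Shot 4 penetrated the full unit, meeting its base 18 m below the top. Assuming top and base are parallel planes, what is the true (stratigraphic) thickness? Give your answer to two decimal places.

16.43 m

Let the plane be z = a·E + b·N + c.
Shot 3−Shot 2: 1079a − 1084b = −0.1;  Shot 4−Shot 2: −824a − 905b = −547.8.
Solving gives a = 0.31755, b = 0.31618.
|∇z| = √(a²+b²) = 0.44811, so dip δ = arctan(0.44811) = 24.14°.
True thickness = vertical thickness × cos δ = 18 × cos 24.14° = 16.43 m.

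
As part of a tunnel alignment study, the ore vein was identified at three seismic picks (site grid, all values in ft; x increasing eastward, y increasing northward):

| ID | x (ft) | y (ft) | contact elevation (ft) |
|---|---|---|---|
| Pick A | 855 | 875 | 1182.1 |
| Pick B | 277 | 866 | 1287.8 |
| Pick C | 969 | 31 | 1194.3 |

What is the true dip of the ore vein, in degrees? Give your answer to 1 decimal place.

10.6°

Let the plane be z = a·x + b·y + c.
Pick B−Pick A: −578a − 9b = 105.7;  Pick C−Pick A: 114a − 844b = 12.2.
Solving gives a = −0.18226, b = −0.03907.
Gradient magnitude |∇z| = √(a² + b²) = √(0.03322 + 0.00153) = 0.18640.
True dip = arctan(0.18640) = 10.6°, dipping toward ENE (azimuth ≈ 078°).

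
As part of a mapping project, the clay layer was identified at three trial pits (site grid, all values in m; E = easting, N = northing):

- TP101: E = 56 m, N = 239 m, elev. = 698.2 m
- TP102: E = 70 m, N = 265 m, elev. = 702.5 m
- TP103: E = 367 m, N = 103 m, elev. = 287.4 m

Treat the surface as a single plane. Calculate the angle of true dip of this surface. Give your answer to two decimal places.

51.00°

Let the plane be z = a·E + b·N + c.
TP102−TP101: 14a + 26b = 4.3;  TP103−TP101: 311a − 136b = −410.8.
Solving gives a = −1.01061, b = 0.70956.
Gradient magnitude |∇z| = √(a² + b²) = √(1.02133 + 0.50347) = 1.23483.
True dip = arctan(1.23483) = 51.00°, dipping toward SE (azimuth ≈ 125°).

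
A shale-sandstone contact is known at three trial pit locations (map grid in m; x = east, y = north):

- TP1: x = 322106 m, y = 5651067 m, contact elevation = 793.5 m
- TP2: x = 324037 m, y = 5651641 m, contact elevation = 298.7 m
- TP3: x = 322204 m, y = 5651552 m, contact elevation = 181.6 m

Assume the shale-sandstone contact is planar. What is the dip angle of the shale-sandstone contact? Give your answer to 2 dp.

52.29°

Let the plane be z = a·x + b·y + c.
TP2−TP1: 1931a + 574b = −494.8;  TP3−TP1: 98a + 485b = −611.9.
Solving gives a = 0.12638, b = −1.28719.
Gradient magnitude |∇z| = √(a² + b²) = √(0.01597 + 1.65685) = 1.29338.
True dip = arctan(1.29338) = 52.29°, dipping toward N (azimuth ≈ 354°).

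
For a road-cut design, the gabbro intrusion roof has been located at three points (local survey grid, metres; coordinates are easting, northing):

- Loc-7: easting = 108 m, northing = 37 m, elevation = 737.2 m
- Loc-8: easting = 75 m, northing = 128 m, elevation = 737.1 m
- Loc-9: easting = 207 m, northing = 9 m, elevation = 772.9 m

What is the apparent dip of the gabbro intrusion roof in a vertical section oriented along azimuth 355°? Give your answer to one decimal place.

Let the plane be z = a·easting + b·northing + c.
Loc-8−Loc-7: −33a + 91b = −0.1;  Loc-9−Loc-7: 99a − 28b = 35.7.
Solving gives a = 0.40147, b = 0.14449.
Unit vector along 355° is (sin 355°, cos 355°) = (-0.0872, 0.9962).
Slope in that direction = a·(-0.0872) + b·(0.9962) = 0.10895.
Apparent dip = arctan|0.10895| = 6.2° (true dip is 23.1°, so apparent ≤ true as expected).

6.2°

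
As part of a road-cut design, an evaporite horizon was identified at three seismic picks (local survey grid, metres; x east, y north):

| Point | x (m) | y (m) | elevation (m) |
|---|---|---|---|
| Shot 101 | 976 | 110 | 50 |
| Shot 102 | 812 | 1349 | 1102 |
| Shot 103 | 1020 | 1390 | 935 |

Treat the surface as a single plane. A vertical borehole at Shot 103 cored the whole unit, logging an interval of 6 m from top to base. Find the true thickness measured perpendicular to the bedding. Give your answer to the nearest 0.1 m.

3.9 m

Let the plane be z = a·x + b·y + c.
Shot 102−Shot 101: −164a + 1239b = 1052;  Shot 103−Shot 101: 44a + 1280b = 885.
Solving gives a = −0.94558, b = 0.72391.
|∇z| = √(a²+b²) = 1.19087, so dip δ = arctan(1.19087) = 49.98°.
True thickness = vertical thickness × cos δ = 6 × cos 49.98° = 3.9 m.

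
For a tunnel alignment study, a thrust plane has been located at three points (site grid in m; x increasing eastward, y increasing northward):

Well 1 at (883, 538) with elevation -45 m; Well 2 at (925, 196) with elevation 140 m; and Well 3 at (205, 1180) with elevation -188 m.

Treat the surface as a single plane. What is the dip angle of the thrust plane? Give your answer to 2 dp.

Let the plane be z = a·x + b·y + c.
Well 2−Well 1: 42a − 342b = 185;  Well 3−Well 1: −678a + 642b = −143.
Solving gives a = −0.34095, b = −0.58281.
Gradient magnitude |∇z| = √(a² + b²) = √(0.11624 + 0.33966) = 0.67521.
True dip = arctan(0.67521) = 34.03°, dipping toward NNE (azimuth ≈ 030°).

34.03°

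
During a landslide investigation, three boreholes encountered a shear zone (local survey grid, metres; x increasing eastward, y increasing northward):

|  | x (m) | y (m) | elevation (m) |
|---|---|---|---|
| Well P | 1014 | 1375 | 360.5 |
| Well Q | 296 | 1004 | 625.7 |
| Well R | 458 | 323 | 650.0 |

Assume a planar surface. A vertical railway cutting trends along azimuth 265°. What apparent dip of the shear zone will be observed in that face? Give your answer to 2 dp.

17.79°

Let the plane be z = a·x + b·y + c.
Well Q−Well P: −718a − 371b = 265.2;  Well R−Well P: −556a − 1052b = 289.5.
Solving gives a = −0.31251, b = −0.11002.
Unit vector along 265° is (sin 265°, cos 265°) = (-0.9962, -0.0872).
Slope in that direction = a·(-0.9962) + b·(-0.0872) = 0.32091.
Apparent dip = arctan|0.32091| = 17.79° (true dip is 18.3°, so apparent ≤ true as expected).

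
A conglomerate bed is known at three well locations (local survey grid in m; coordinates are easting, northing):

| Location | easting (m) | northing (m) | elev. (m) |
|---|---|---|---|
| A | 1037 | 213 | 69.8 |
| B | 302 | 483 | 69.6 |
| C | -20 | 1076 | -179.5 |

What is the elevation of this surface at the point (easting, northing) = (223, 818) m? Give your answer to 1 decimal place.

Let the plane be z = a·easting + b·northing + c.
B−A: −735a + 270b = −0.2;  C−A: −1057a + 863b = −249.3.
Solving gives a = −0.192421, b = −0.524552.
Then c = 69.8 − a·1037 − b·213 = 381.07.
At (223, 818): z = −42.9 − 429.1 + 381.07 = -90.9 m.

-90.9 m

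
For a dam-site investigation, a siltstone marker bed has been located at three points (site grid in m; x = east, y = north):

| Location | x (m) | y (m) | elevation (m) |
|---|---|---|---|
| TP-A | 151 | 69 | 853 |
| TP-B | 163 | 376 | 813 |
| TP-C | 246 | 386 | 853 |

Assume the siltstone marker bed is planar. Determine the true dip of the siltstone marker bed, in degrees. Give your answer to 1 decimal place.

27.6°

Two edge vectors: TP-A→TP-B = (12, 307, -40), TP-A→TP-C = (95, 317, 0).
Normal n = (TP-A→TP-B) × (TP-A→TP-C) = (12680, -3800, -25361).
So ∂z/∂x = −n_x/n_z = 0.49998 and ∂z/∂y = −n_y/n_z = −0.14984.
Gradient magnitude |∇z| = √(a² + b²) = √(0.24998 + 0.02245) = 0.52195.
True dip = arctan(0.52195) = 27.6°, dipping toward WNW (azimuth ≈ 287°).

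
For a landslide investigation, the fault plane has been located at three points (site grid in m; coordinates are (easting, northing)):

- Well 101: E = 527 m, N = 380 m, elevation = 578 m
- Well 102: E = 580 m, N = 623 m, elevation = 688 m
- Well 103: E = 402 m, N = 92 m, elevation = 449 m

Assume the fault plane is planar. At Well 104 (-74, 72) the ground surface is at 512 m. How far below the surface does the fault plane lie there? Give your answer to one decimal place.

Let the plane be z = a·E + b·N + c.
Well 102−Well 101: 53a + 243b = 110;  Well 103−Well 101: −125a − 288b = −129.
Solving gives a = −0.02204, b = 0.45748.
Then c = 578 − a·527 − b·380 = 415.77.
At (-74, 72): z_contact = 1.63 + 32.94 + 415.77 = 450.34 m.
Depth below ground = 512 − 450.34 = 61.7 m.

61.7 m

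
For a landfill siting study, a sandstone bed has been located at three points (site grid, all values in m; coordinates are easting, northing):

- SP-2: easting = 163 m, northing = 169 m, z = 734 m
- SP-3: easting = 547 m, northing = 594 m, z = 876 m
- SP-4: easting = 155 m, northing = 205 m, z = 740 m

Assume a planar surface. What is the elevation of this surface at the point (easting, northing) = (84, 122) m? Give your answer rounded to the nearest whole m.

713 m

Let the plane be z = a·easting + b·northing + c.
SP-3−SP-2: 384a + 425b = 142;  SP-4−SP-2: −8a + 36b = 6.
Solving gives a = 0.14875, b = 0.19972.
Then c = 734 − a·163 − b·169 = 676.00.
At (84, 122): z = 12.5 + 24.4 + 676.00 = 712.9 m.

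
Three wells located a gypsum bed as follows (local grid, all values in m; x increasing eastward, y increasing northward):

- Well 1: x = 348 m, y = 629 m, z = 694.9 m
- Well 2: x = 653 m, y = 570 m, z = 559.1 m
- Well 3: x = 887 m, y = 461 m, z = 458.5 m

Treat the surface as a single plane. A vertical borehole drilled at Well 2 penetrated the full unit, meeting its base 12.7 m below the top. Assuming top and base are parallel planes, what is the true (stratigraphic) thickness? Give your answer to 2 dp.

11.54 m

Two edge vectors: Well 1→Well 2 = (305, -59, -135.8), Well 1→Well 3 = (539, -168, -236.4).
Normal n = (Well 1→Well 2) × (Well 1→Well 3) = (-8866.8, -1094.2, -19439).
So ∂z/∂x = −n_x/n_z = −0.45613 and ∂z/∂y = −n_y/n_z = −0.05629.
|∇z| = √(a²+b²) = 0.45959, so dip δ = arctan(0.45959) = 24.68°.
True thickness = vertical thickness × cos δ = 12.7 × cos 24.68° = 11.54 m.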